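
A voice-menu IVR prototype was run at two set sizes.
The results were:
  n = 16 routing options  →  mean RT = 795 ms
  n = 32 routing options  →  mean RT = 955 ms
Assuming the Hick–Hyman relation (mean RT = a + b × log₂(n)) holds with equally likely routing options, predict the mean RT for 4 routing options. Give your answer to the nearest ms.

RT is linear in log₂ n, so two points fix the line:
  b = (955 − 795) / (log₂ 32 − log₂ 16) = 160 / (5 − 4) = 160 ms/bit
  a = 795 − 160 × 4 = 155 ms
Then RT(4) = 155 + 160 × log₂ 4 = 155 + 160 × 2 ≈ 475.000 ms.

475 ms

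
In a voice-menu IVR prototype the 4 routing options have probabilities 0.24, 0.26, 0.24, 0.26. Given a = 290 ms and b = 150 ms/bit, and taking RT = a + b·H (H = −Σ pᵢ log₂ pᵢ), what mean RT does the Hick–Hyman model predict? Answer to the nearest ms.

Entropy contributions −pᵢ log₂ pᵢ: 0.4941, 0.5053, 0.4941, 0.5053; sum H = 1.9988 bits.
RT = a + bH = 290 + 150·1.9988 = 589.83 ms.

590 ms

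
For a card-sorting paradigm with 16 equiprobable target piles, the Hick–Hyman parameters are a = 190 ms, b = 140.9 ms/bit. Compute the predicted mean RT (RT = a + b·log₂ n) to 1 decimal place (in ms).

753.6 ms

log₂(16) = 4 bits, so RT = 190 + 140.9 × 4 ≈ 753.600 ms.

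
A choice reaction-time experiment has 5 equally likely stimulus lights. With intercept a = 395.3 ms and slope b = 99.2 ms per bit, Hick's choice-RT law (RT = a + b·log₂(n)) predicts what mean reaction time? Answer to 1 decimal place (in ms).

625.6 ms

log₂(5) = 2.3219 bits, so RT = 395.3 + 99.2 × 2.3219 ≈ 625.635 ms.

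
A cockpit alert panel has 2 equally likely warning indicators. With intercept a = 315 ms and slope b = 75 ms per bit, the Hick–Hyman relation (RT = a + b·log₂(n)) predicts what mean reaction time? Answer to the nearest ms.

log₂(2) = 1 bits, so RT = 315 + 75 × 1 ≈ 390.000 ms.

390 ms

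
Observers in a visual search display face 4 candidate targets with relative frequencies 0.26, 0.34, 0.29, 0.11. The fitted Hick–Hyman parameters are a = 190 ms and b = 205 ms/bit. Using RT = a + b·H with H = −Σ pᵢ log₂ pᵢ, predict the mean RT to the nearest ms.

H = 0.26·log₂(1/0.26) + 0.34·log₂(1/0.34) + 0.29·log₂(1/0.29) + 0.11·log₂(1/0.11) = 1.9027 bits.
RT = 190 + 205 × 1.9027 = 580.04 ms.

580 ms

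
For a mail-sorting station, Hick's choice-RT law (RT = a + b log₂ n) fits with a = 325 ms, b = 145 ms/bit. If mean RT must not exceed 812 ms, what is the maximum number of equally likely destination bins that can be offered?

Set 325 + 145·log₂ n ≤ 812 → log₂ n ≤ (812 − 325)/145 = 3.3586.
So n ≤ 2^3.3586 = 10.258; the largest integer n is 10.

10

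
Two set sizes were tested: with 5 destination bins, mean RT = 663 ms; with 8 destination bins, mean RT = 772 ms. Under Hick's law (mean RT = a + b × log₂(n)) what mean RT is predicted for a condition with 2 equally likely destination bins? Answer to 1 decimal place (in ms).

Fit slope and intercept:
  b = (772 − 663) / (log₂ 8 − log₂ 5) = 109 / (3 − 2.3219) = 160.750 ms/bit
  a = 663 − 160.750 × 2.3219 = 289.750 ms
Then RT(2) = 289.750 + 160.750 × log₂ 2 = 289.750 + 160.750 × 1 ≈ 450.500 ms.

450.5 ms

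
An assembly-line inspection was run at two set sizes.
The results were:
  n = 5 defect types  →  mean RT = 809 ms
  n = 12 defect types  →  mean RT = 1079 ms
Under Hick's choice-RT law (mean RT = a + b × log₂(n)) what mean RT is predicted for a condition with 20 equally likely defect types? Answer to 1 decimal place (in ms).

With log₂ n on the abscissa the relation is linear; from the two conditions:
  b = (1079 − 809) / (log₂ 12 − log₂ 5) = 270 / (3.5850 − 2.3219) = 213.771 ms/bit
  a = 809 − 213.771 × 2.3219 = 312.639 ms
Then RT(20) = 312.639 + 213.771 × log₂ 20 = 312.639 + 213.771 × 4.3219 ≈ 1236.542 ms.

1236.5 ms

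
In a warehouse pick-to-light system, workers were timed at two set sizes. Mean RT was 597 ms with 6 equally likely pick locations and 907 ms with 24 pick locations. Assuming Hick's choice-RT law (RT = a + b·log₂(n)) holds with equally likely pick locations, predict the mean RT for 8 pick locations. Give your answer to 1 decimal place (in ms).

Solve the two-equation system in a and b:
  b = (907 − 597) / (log₂ 24 − log₂ 6) = 310 / (4.5850 − 2.5850) = 155.000 ms/bit
  a = 597 − 155.000 × 2.5850 = 196.331 ms
Then RT(8) = 196.331 + 155.000 × log₂ 8 = 196.331 + 155.000 × 3 ≈ 661.331 ms.

661.3 ms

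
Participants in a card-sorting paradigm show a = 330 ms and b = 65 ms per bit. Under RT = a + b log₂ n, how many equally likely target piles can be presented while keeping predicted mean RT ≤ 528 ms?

8

Set 330 + 65·log₂ n ≤ 528 → log₂ n ≤ (528 − 330)/65 = 3.0462.
So n ≤ 2^3.0462 = 8.260; the largest integer n is 8.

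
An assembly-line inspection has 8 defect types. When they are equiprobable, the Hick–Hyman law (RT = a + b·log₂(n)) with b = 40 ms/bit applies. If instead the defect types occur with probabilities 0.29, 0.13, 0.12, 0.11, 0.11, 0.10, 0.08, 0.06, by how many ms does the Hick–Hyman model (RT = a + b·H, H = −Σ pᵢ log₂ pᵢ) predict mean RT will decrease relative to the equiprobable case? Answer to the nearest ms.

7 ms

Equiprobable entropy H₀ = log₂ 8 = 3.0000 bits.
Skewed entropy H = −Σ pᵢ log₂ pᵢ = 2.8354 bits.
ΔRT = b·(H₀ − H) = 40 × 0.1646 = 6.58 ms.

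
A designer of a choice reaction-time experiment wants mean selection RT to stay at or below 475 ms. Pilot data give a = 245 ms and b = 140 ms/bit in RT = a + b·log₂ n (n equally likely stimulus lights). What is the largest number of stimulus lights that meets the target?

140·log₂ n ≤ 475 − 245 = 230, giving log₂ n ≤ 1.6429 and n ≤ 3.123. The largest whole number is 3.

3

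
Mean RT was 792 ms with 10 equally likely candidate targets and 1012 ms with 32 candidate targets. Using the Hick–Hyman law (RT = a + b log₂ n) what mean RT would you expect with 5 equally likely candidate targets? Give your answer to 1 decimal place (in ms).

With log₂ n on the abscissa the relation is linear; from the two conditions:
  b = (1012 − 792) / (log₂ 32 − log₂ 10) = 220 / (5 − 3.3219) = 131.103 ms/bit
  a = 792 − 131.103 × 3.3219 = 356.486 ms
Then RT(5) = 356.486 + 131.103 × log₂ 5 = 356.486 + 131.103 × 2.3219 ≈ 660.897 ms.

660.9 ms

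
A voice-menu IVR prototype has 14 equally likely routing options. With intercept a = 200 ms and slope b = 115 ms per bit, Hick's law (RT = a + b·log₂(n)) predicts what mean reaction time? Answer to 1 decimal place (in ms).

637.8 ms

log₂(14) = 3.8074 bits, so RT = 200 + 115 × 3.8074 ≈ 637.846 ms.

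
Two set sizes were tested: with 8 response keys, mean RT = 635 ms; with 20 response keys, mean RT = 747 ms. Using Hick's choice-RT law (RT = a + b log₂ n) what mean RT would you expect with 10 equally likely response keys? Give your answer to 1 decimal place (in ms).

RT is linear in log₂ n, so two points fix the line:
  b = (747 − 635) / (log₂ 20 − log₂ 8) = 112 / (4.3219 − 3) = 84.725 ms/bit
  a = 635 − 84.725 × 3 = 380.826 ms
Then RT(10) = 380.826 + 84.725 × log₂ 10 = 380.826 + 84.725 × 3.3219 ≈ 662.275 ms.

662.3 ms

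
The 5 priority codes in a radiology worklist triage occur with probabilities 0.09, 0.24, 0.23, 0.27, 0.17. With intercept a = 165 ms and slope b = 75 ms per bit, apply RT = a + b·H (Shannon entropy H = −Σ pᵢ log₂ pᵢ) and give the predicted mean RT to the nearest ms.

H = 0.09·log₂(1/0.09) + 0.24·log₂(1/0.24) + 0.23·log₂(1/0.23) + 0.27·log₂(1/0.27) + 0.17·log₂(1/0.17) = 2.2391 bits.
RT = 165 + 75 × 2.2391 = 332.93 ms.

333 ms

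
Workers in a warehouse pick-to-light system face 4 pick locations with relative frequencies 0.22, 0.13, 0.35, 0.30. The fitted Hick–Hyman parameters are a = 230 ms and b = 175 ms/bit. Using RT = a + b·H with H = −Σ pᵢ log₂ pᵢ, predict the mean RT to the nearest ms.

Entropy contributions −pᵢ log₂ pᵢ: 0.4806, 0.3826, 0.5301, 0.5211; sum H = 1.9144 bits.
RT = a + bH = 230 + 175·1.9144 = 565.02 ms.

565 ms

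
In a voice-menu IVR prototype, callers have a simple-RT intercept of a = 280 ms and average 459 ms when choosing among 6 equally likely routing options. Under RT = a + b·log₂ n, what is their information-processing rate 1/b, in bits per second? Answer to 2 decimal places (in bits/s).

b = (459 − 280)/log₂ 6 = 179/2.5850 = 69.247 ms per bit = 0.06925 s/bit; the reciprocal is 14.441 bits/s.

14.44 bits/s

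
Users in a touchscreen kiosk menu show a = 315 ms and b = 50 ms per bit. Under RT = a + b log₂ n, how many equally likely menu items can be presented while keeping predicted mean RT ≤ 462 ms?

Information budget: (462 − 315)/50 = 2.9400 bits, so n ≤ 2^2.9400 = 7.674 → at most 7.

7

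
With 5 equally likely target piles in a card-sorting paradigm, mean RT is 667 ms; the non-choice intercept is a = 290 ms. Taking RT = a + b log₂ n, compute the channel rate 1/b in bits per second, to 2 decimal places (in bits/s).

b = (667 − 290)/log₂ 5 = 377/2.3219 = 162.365 ms per bit = 0.16237 s/bit; the reciprocal is 6.159 bits/s.

6.16 bits/s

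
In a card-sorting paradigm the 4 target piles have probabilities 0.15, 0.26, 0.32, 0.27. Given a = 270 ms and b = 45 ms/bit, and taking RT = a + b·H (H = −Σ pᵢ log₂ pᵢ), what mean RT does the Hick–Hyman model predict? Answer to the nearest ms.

358 ms

H = 0.15·log₂(1/0.15) + 0.26·log₂(1/0.26) + 0.32·log₂(1/0.32) + 0.27·log₂(1/0.27) = 1.9519 bits.
RT = 270 + 45 × 1.9519 = 357.83 ms.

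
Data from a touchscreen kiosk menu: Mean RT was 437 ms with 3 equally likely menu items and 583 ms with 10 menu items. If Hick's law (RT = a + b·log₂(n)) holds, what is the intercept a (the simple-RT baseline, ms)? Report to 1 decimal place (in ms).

The slope on a log₂ axis is (583 − 437) / (3.3219 − 1.5850) = 84.055 ms/bit.
a = RT₁ − b·log₂ n₁ = 437 − 84.055 × 1.5850 = 303.777 ms.

303.8 ms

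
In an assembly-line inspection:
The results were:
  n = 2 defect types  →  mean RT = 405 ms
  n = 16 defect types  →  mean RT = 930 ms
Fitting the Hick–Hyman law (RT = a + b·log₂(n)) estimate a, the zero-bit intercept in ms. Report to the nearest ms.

230 ms

Slope: b = (930 − 405) / (log₂ 16 − log₂ 2) = 525/3.0000 = 175 ms/bit.
Intercept: a = 405 − 175·log₂(2) = 230.000 ms.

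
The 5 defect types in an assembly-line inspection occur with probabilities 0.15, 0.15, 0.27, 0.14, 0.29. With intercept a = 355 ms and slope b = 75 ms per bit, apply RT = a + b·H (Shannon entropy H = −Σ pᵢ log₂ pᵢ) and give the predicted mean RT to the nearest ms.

523 ms

Entropy contributions −pᵢ log₂ pᵢ: 0.4105, 0.4105, 0.5100, 0.3971, 0.5179; sum H = 2.2461 bits.
RT = a + bH = 355 + 75·2.2461 = 523.46 ms.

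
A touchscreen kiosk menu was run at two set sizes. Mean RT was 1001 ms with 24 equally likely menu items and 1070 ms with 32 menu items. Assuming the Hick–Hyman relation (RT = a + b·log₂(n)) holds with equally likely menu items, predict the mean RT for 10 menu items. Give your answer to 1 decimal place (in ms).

791.0 ms

RT is linear in log₂ n, so two points fix the line:
  b = (1070 − 1001) / (log₂ 32 − log₂ 24) = 69 / (5 − 4.5850) = 166.250 ms/bit
  a = 1001 − 166.250 × 4.5850 = 238.750 ms
Then RT(10) = 238.750 + 166.250 × log₂ 10 = 238.750 + 166.250 × 3.3219 ≈ 791.020 ms.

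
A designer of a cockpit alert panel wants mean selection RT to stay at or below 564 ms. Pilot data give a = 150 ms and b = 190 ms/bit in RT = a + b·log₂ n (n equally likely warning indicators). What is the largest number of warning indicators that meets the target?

4

Information budget: (564 − 150)/190 = 2.1789 bits, so n ≤ 2^2.1789 = 4.528 → at most 4.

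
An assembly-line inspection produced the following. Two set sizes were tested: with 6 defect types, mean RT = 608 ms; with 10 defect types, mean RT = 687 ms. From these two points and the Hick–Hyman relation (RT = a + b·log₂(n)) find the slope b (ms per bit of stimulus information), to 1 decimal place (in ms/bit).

107.2 ms/bit

Slope: b = (687 − 608) / (log₂ 10 − log₂ 6) = 79/0.7370 = 107.196 ms/bit.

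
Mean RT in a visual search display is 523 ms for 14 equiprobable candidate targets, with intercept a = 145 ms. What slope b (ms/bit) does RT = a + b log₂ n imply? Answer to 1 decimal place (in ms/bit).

b = (523 − 145) / log₂(14) = 378 / 3.8074 = 99.282 ms/bit.

99.3 ms/bit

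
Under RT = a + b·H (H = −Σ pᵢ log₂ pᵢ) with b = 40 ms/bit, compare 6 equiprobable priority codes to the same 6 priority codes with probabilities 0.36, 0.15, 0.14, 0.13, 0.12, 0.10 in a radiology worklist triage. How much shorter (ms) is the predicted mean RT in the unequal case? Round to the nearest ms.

7 ms

The RT saving is b·ΔH. Equiprobable H₀ = log₂(6) = 2.5850 bits; with the given probabilities H = 2.4202 bits.
b·(H₀ − H) = 40 × (2.5850 − 2.4202) = 6.59 ms.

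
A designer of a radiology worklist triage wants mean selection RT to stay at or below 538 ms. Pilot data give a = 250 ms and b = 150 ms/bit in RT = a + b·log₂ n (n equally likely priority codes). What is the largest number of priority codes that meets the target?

Set 250 + 150·log₂ n ≤ 538 → log₂ n ≤ (538 − 250)/150 = 1.9200.
So n ≤ 2^1.9200 = 3.784; the largest integer n is 3.

3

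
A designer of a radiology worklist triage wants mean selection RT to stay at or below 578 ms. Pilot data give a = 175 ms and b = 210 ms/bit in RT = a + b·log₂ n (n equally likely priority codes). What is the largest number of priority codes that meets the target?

Set 175 + 210·log₂ n ≤ 578 → log₂ n ≤ (578 − 175)/210 = 1.9190.
So n ≤ 2^1.9190 = 3.782; the largest integer n is 3.

3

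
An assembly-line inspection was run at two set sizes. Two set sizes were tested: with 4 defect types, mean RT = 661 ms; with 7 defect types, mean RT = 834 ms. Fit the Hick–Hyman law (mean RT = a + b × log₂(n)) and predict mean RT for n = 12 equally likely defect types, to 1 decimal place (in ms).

RT is linear in log₂ n, so two points fix the line:
  b = (834 − 661) / (log₂ 7 − log₂ 4) = 173 / (2.8074 − 2) = 214.280 ms/bit
  a = 661 − 214.280 × 2 = 232.440 ms
Then RT(12) = 232.440 + 214.280 × log₂ 12 = 232.440 + 214.280 × 3.5850 ≈ 1000.626 ms.

1000.6 ms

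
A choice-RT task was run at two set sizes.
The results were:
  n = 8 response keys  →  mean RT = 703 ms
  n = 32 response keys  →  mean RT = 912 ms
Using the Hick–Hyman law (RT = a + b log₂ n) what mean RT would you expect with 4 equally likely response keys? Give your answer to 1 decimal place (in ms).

598.5 ms

RT is linear in log₂ n, so two points fix the line:
  b = (912 − 703) / (log₂ 32 − log₂ 8) = 209 / (5 − 3) = 104.500 ms/bit
  a = 703 − 104.500 × 3 = 389.500 ms
Then RT(4) = 389.500 + 104.500 × log₂ 4 = 389.500 + 104.500 × 2 ≈ 598.500 ms.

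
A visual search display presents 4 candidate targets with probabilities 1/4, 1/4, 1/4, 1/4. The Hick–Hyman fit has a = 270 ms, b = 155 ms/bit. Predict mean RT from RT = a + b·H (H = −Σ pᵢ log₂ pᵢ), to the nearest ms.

Each term −pᵢ log₂ pᵢ: 0.25·2 + 0.25·2 + 0.25·2 + 0.25·2; summed, H = 2.000 bits.
Mean RT = a + bH = 270 + 155·2.000 = 580.00 ms.

580 ms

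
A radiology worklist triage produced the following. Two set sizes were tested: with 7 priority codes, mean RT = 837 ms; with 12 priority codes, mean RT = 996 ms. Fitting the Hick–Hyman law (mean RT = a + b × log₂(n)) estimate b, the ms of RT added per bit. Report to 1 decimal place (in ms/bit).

b = (RT₂ − RT₁)/(log₂ n₂ − log₂ n₁) = (996 − 837)/(3.5850 − 2.8074) = 204.473 ms/bit.

204.5 ms/bit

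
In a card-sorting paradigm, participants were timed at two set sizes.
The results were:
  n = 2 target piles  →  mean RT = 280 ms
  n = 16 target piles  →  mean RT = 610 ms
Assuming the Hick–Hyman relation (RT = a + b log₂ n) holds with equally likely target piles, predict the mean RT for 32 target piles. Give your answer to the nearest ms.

720 ms

Fit slope and intercept:
  b = (610 − 280) / (log₂ 16 − log₂ 2) = 330 / (4 − 1) = 110 ms/bit
  a = 280 − 110 × 1 = 170 ms
Then RT(32) = 170 + 110 × log₂ 32 = 170 + 110 × 5 ≈ 720.000 ms.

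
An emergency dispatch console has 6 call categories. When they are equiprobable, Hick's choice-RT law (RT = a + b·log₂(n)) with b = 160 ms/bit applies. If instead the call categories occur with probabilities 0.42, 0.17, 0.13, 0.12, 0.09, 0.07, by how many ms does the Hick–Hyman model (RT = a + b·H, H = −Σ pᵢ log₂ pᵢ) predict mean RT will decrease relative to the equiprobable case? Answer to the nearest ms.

Equiprobable entropy H₀ = log₂ 6 = 2.5850 bits.
Skewed entropy H = −Σ pᵢ log₂ pᵢ = 2.2912 bits.
ΔRT = b·(H₀ − H) = 160 × 0.2938 = 47.01 ms.

47 ms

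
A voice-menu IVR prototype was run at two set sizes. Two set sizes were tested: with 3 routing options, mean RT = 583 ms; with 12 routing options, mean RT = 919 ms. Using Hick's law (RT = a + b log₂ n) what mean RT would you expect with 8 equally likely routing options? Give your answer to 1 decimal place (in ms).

820.7 ms

RT is linear in log₂ n, so two points fix the line:
  b = (919 − 583) / (log₂ 12 − log₂ 3) = 336 / (3.5850 − 1.5850) = 168.000 ms/bit
  a = 583 − 168.000 × 1.5850 = 316.726 ms
Then RT(8) = 316.726 + 168.000 × log₂ 8 = 316.726 + 168.000 × 3 ≈ 820.726 ms.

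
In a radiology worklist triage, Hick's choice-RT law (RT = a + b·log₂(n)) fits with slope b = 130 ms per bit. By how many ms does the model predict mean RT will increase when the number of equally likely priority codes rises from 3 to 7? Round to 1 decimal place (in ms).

158.9 ms

Only the slope matters, since a is common to both: ΔRT = b·log₂(n₂/n₁).
log₂(7) − log₂(3) = 2.8074 − 1.5850 = 1.2224.
ΔRT = 130 × 1.2224 = 158.911 ms.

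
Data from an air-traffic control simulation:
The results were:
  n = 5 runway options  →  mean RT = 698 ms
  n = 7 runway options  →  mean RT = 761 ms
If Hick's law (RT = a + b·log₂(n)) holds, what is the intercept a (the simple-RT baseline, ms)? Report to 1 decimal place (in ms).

396.7 ms

Slope: b = (761 − 698) / (log₂ 7 − log₂ 5) = 63/0.4854 = 129.783 ms/bit.
Intercept: a = 698 − 129.783·log₂(5) = 396.654 ms.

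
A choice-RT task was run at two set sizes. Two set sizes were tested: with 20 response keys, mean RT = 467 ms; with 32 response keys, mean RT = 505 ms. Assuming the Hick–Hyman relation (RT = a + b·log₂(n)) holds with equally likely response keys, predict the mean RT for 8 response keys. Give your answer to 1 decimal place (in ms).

Fit slope and intercept:
  b = (505 − 467) / (log₂ 32 − log₂ 20) = 38 / (5 − 4.3219) = 56.041 ms/bit
  a = 467 − 56.041 × 4.3219 = 224.794 ms
Then RT(8) = 224.794 + 56.041 × log₂ 8 = 224.794 + 56.041 × 3 ≈ 392.917 ms.

392.9 ms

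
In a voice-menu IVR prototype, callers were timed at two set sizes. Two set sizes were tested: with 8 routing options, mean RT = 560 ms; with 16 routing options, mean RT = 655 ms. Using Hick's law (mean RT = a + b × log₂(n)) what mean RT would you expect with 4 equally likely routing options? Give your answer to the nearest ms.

465 ms

RT is linear in log₂ n, so two points fix the line:
  b = (655 − 560) / (log₂ 16 − log₂ 8) = 95 / (4 − 3) = 95 ms/bit
  a = 560 − 95 × 3 = 275 ms
Then RT(4) = 275 + 95 × log₂ 4 = 275 + 95 × 2 ≈ 465.000 ms.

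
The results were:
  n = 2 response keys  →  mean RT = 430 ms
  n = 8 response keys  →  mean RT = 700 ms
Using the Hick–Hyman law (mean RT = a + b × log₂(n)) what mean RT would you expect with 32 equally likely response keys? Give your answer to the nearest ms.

970 ms

Fit slope and intercept:
  b = (700 − 430) / (log₂ 8 − log₂ 2) = 270 / (3 − 1) = 135 ms/bit
  a = 430 − 135 × 1 = 295 ms
Then RT(32) = 295 + 135 × log₂ 32 = 295 + 135 × 5 ≈ 970.000 ms.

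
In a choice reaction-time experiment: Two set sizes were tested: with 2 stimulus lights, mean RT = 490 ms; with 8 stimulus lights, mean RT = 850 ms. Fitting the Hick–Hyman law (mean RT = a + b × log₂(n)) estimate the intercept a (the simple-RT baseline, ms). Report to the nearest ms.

The slope on a log₂ axis is (850 − 490) / (3 − 1) = 180 ms/bit.
Intercept: a = 490 − 180·log₂(2) = 310.000 ms.

310 ms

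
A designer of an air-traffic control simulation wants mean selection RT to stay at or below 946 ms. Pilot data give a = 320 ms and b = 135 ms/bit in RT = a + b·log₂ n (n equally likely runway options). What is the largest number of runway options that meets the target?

24

Information budget: (946 − 320)/135 = 4.6370 bits, so n ≤ 2^4.6370 = 24.882 → at most 24.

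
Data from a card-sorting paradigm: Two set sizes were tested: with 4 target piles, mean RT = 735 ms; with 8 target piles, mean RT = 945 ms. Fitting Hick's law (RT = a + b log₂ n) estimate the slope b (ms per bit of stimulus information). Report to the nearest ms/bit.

Slope: b = (945 − 735) / (log₂ 8 − log₂ 4) = 210/1.0000 = 210 ms/bit.

210 ms/bit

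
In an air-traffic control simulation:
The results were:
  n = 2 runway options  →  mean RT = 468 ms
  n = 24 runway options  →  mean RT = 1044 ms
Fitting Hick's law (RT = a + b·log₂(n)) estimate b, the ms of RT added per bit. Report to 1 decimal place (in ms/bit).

b = (RT₂ − RT₁)/(log₂ n₂ − log₂ n₁) = (1044 − 468)/(4.5850 − 1) = 160.671 ms/bit.

160.7 ms/bit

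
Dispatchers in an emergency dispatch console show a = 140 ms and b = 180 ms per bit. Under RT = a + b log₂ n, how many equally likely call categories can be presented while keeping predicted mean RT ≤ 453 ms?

180·log₂ n ≤ 453 − 140 = 313, giving log₂ n ≤ 1.7389 and n ≤ 3.338. The largest whole number is 3.

3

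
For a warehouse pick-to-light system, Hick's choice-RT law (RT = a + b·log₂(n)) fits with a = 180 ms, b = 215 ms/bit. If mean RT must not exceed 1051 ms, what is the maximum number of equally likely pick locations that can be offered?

16

Information budget: (1051 − 180)/215 = 4.0512 bits, so n ≤ 2^4.0512 = 16.578 → at most 16.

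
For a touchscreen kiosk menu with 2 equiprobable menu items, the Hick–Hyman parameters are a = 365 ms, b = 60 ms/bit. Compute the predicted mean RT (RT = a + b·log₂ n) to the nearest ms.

log₂(2) = 1 bits, so RT = 365 + 60 × 1 ≈ 425.000 ms.

425 ms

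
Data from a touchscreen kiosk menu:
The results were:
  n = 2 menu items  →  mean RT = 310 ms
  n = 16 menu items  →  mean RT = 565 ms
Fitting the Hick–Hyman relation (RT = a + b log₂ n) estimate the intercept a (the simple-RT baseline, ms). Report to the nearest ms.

225 ms

The slope on a log₂ axis is (565 − 310) / (4 − 1) = 85 ms/bit.
a = RT₁ − b·log₂ n₁ = 310 − 85 × 1 = 225.000 ms.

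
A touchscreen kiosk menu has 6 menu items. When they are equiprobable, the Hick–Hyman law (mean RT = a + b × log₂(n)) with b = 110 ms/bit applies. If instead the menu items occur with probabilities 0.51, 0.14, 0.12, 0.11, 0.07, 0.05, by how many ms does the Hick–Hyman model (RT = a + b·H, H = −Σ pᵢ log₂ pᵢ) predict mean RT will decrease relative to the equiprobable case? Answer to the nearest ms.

The RT saving is b·ΔH. Equiprobable H₀ = log₂(6) = 2.5850 bits; with the given probabilities H = 2.0945 bits.
b·(H₀ − H) = 110 × (2.5850 − 2.0945) = 53.95 ms.

54 ms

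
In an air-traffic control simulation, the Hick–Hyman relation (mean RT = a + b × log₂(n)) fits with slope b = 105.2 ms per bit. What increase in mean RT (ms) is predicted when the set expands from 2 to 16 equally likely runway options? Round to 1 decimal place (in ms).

315.6 ms

Only the slope matters, since a is common to both: ΔRT = b·log₂(n₂/n₁).
log₂(16) − log₂(2) = log₂(16/2) = log₂(8) = 3.
ΔRT = 105.2 × 3.0000 = 315.600 ms.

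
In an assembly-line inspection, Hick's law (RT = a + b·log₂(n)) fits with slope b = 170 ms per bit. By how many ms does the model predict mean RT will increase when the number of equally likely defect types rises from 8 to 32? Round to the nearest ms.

340 ms

ΔRT = (a + b log₂ n₂) − (a + b log₂ n₁) = b·(log₂ n₂ − log₂ n₁).
log₂(32) − log₂(8) = log₂(32/8) = log₂(4) = 2.
ΔRT = 170 × 2.0000 = 340.000 ms.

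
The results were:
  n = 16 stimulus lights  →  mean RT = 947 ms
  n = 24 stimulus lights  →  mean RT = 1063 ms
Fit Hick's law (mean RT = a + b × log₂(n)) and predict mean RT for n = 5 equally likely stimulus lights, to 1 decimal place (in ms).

Fit slope and intercept:
  b = (1063 − 947) / (log₂ 24 − log₂ 16) = 116 / (4.5850 − 4) = 198.303 ms/bit
  a = 947 − 198.303 × 4 = 153.787 ms
Then RT(5) = 153.787 + 198.303 × log₂ 5 = 153.787 + 198.303 × 2.3219 ≈ 614.233 ms.

614.2 ms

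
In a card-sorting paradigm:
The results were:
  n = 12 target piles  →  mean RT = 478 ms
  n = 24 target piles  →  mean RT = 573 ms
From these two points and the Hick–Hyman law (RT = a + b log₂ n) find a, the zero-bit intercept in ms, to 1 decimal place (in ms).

b = (RT₂ − RT₁)/(log₂ n₂ − log₂ n₁) = (573 − 478)/(4.5850 − 3.5850) = 95.000 ms/bit.
a = RT₁ − b·log₂ n₁ = 478 − 95.000 × 3.5850 = 137.429 ms.

137.4 ms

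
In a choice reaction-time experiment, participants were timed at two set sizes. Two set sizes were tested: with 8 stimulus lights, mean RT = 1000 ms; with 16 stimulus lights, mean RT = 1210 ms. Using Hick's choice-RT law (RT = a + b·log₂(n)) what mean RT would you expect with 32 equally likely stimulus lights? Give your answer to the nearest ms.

RT is linear in log₂ n, so two points fix the line:
  b = (1210 − 1000) / (log₂ 16 − log₂ 8) = 210 / (4 − 3) = 210 ms/bit
  a = 1000 − 210 × 3 = 370 ms
Then RT(32) = 370 + 210 × log₂ 32 = 370 + 210 × 5 ≈ 1420.000 ms.

1420 ms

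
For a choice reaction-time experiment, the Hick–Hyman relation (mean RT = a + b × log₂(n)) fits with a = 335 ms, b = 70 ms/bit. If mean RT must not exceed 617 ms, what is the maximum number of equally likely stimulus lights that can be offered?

70·log₂ n ≤ 617 − 335 = 282, giving log₂ n ≤ 4.0286 and n ≤ 16.320. The largest whole number is 16.

16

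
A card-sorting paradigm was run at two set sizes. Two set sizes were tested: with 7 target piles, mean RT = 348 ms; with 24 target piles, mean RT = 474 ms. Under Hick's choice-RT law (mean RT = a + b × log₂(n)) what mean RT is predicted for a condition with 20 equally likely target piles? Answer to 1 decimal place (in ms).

455.4 ms

Solve the two-equation system in a and b:
  b = (474 − 348) / (log₂ 24 − log₂ 7) = 126 / (4.5850 − 2.8074) = 70.882 ms/bit
  a = 348 − 70.882 × 2.8074 = 149.010 ms
Then RT(20) = 149.010 + 70.882 × log₂ 20 = 149.010 + 70.882 × 4.3219 ≈ 455.356 ms.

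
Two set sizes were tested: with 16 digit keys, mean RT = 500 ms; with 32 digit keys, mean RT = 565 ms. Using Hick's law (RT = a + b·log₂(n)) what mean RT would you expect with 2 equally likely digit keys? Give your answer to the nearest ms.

305 ms

With log₂ n on the abscissa the relation is linear; from the two conditions:
  b = (565 − 500) / (log₂ 32 − log₂ 16) = 65 / (5 − 4) = 65 ms/bit
  a = 500 − 65 × 4 = 240 ms
Then RT(2) = 240 + 65 × log₂ 2 = 240 + 65 × 1 ≈ 305.000 ms.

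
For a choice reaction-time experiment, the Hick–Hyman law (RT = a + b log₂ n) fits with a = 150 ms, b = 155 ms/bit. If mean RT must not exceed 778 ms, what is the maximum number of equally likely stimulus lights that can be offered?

16

Information budget: (778 − 150)/155 = 4.0516 bits, so n ≤ 2^4.0516 = 16.583 → at most 16.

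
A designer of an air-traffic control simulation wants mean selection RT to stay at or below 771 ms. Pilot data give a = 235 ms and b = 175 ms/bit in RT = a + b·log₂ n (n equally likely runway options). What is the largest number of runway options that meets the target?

8

175·log₂ n ≤ 771 − 235 = 536, giving log₂ n ≤ 3.0629 and n ≤ 8.356. The largest whole number is 8.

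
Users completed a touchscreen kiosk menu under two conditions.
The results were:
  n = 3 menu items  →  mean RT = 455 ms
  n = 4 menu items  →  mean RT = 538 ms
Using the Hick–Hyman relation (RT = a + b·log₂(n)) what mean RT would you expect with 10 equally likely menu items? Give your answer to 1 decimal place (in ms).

802.4 ms

RT is linear in log₂ n, so two points fix the line:
  b = (538 − 455) / (log₂ 4 − log₂ 3) = 83 / (2 − 1.5850) = 199.982 ms/bit
  a = 455 − 199.982 × 1.5850 = 138.036 ms
Then RT(10) = 138.036 + 199.982 × log₂ 10 = 138.036 + 199.982 × 3.3219 ≈ 802.362 ms.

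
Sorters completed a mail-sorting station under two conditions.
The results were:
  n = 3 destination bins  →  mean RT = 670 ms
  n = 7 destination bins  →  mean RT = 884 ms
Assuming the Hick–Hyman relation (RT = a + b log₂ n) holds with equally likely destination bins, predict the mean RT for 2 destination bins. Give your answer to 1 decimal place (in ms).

Solve the two-equation system in a and b:
  b = (884 − 670) / (log₂ 7 − log₂ 3) = 214 / (2.8074 − 1.5850) = 175.067 ms/bit
  a = 670 − 175.067 × 1.5850 = 392.526 ms
Then RT(2) = 392.526 + 175.067 × log₂ 2 = 392.526 + 175.067 × 1 ≈ 567.593 ms.

567.6 ms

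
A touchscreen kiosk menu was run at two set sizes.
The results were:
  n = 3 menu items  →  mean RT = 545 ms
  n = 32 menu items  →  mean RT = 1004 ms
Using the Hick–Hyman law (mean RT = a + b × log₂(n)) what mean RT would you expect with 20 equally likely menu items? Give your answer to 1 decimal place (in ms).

RT is linear in log₂ n, so two points fix the line:
  b = (1004 − 545) / (log₂ 32 − log₂ 3) = 459 / (5 − 1.5850) = 134.406 ms/bit
  a = 545 − 134.406 × 1.5850 = 331.972 ms
Then RT(20) = 331.972 + 134.406 × log₂ 20 = 331.972 + 134.406 × 4.3219 ≈ 912.863 ms.

912.9 ms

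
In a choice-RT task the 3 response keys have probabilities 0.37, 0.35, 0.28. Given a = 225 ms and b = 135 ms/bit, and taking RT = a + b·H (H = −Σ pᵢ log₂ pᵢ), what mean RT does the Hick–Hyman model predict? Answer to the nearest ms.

438 ms

H = 0.37·log₂(1/0.37) + 0.35·log₂(1/0.35) + 0.28·log₂(1/0.28) = 1.5751 bits.
RT = 225 + 135 × 1.5751 = 437.63 ms.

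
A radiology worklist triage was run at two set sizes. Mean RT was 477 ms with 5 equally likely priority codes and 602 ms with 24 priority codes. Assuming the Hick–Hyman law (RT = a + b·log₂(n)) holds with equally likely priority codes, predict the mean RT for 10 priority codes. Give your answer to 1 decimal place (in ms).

Solve the two-equation system in a and b:
  b = (602 − 477) / (log₂ 24 − log₂ 5) = 125 / (4.5850 − 2.3219) = 55.236 ms/bit
  a = 477 − 55.236 × 2.3219 = 348.747 ms
Then RT(10) = 348.747 + 55.236 × log₂ 10 = 348.747 + 55.236 × 3.3219 ≈ 532.236 ms.

532.2 ms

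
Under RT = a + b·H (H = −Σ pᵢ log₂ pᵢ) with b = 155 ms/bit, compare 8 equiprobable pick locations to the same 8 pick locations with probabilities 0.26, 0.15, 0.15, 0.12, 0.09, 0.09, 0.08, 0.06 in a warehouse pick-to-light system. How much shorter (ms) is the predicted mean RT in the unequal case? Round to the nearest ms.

Equiprobable entropy H₀ = log₂ 8 = 3.0000 bits.
Skewed entropy H = −Σ pᵢ log₂ pᵢ = 2.8538 bits.
ΔRT = b·(H₀ − H) = 155 × 0.1462 = 22.66 ms.

23 ms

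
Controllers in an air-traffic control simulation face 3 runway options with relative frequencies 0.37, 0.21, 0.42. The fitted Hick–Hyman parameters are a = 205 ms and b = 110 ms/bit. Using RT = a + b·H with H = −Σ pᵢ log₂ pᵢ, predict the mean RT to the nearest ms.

H = 0.37·log₂(1/0.37) + 0.21·log₂(1/0.21) + 0.42·log₂(1/0.42) = 1.5292 bits.
RT = 205 + 110 × 1.5292 = 373.21 ms.

373 ms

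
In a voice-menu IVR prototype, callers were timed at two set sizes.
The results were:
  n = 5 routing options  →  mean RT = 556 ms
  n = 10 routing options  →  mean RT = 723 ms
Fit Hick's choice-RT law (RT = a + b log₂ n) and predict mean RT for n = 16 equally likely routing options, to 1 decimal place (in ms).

836.2 ms

Fit slope and intercept:
  b = (723 − 556) / (log₂ 10 − log₂ 5) = 167 / (3.3219 − 2.3219) = 167.000 ms/bit
  a = 556 − 167.000 × 2.3219 = 168.238 ms
Then RT(16) = 168.238 + 167.000 × log₂ 16 = 168.238 + 167.000 × 4 ≈ 836.238 ms.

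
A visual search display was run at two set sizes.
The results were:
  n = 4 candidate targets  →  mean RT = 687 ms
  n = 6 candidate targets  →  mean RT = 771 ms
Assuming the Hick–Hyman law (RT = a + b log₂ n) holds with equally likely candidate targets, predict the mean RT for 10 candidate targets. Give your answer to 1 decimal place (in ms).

Solve the two-equation system in a and b:
  b = (771 − 687) / (log₂ 6 − log₂ 4) = 84 / (2.5850 − 2) = 143.599 ms/bit
  a = 687 − 143.599 × 2 = 399.802 ms
Then RT(10) = 399.802 + 143.599 × log₂ 10 = 399.802 + 143.599 × 3.3219 ≈ 876.827 ms.

876.8 ms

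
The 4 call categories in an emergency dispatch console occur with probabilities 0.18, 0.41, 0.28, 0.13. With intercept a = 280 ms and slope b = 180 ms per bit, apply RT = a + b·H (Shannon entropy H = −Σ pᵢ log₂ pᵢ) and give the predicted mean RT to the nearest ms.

617 ms

Entropy contributions −pᵢ log₂ pᵢ: 0.4453, 0.5274, 0.5142, 0.3826; sum H = 1.8696 bits.
RT = a + bH = 280 + 180·1.8696 = 616.52 ms.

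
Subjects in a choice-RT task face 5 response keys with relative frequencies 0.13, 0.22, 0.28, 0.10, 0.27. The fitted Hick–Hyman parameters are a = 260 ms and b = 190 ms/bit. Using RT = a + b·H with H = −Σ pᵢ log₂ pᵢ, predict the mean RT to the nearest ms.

682 ms

H = 0.13·log₂(1/0.13) + 0.22·log₂(1/0.22) + 0.28·log₂(1/0.28) + 0.10·log₂(1/0.10) + 0.27·log₂(1/0.27) = 2.2197 bits.
RT = 260 + 190 × 2.2197 = 681.73 ms.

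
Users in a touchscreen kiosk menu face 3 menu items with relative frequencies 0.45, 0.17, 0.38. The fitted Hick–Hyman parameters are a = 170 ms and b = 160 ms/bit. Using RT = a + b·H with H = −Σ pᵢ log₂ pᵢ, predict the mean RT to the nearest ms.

H = 0.45·log₂(1/0.45) + 0.17·log₂(1/0.17) + 0.38·log₂(1/0.38) = 1.4834 bits.
RT = 170 + 160 × 1.4834 = 407.35 ms.

407 ms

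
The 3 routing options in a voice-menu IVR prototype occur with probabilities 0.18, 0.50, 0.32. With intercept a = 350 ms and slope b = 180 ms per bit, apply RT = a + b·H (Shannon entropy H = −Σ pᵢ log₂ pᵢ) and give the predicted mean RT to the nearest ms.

615 ms

H = 0.18·log₂(1/0.18) + 0.50·log₂(1/0.50) + 0.32·log₂(1/0.32) = 1.4713 bits.
RT = 350 + 180 × 1.4713 = 614.84 ms.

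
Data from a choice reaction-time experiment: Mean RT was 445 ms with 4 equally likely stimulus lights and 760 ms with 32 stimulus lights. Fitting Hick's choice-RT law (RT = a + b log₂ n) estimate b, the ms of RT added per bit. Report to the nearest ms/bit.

105 ms/bit

The slope on a log₂ axis is (760 − 445) / (5 − 2) = 105 ms/bit.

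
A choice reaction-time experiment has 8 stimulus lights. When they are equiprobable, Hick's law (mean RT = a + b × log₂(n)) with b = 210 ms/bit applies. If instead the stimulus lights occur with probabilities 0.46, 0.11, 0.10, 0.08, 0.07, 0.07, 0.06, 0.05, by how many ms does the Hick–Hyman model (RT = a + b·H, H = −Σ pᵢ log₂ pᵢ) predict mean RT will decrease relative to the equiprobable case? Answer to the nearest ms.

108 ms

Equiprobable entropy H₀ = log₂ 8 = 3.0000 bits.
Skewed entropy H = −Σ pᵢ log₂ pᵢ = 2.4861 bits.
ΔRT = b·(H₀ − H) = 210 × 0.5139 = 107.93 ms.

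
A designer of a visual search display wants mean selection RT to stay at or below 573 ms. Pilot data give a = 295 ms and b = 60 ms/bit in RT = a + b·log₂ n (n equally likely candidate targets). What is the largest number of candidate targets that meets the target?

60·log₂ n ≤ 573 − 295 = 278, giving log₂ n ≤ 4.6333 and n ≤ 24.818. The largest whole number is 24.

24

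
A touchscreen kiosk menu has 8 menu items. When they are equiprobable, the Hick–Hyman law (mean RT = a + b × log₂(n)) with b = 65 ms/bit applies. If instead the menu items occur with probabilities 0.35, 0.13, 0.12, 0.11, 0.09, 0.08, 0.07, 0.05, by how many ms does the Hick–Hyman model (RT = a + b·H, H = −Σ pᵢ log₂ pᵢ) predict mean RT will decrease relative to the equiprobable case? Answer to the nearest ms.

18 ms

The RT saving is b·ΔH. Equiprobable H₀ = log₂(8) = 3.0000 bits; with the given probabilities H = 2.7189 bits.
b·(H₀ − H) = 65 × (3.0000 − 2.7189) = 18.27 ms.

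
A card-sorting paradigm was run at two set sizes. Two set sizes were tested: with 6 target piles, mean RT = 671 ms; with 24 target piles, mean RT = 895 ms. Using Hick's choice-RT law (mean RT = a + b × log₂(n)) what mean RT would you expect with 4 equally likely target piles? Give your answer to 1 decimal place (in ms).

605.5 ms

RT is linear in log₂ n, so two points fix the line:
  b = (895 − 671) / (log₂ 24 − log₂ 6) = 224 / (4.5850 − 2.5850) = 112.000 ms/bit
  a = 671 − 112.000 × 2.5850 = 381.484 ms
Then RT(4) = 381.484 + 112.000 × log₂ 4 = 381.484 + 112.000 × 2 ≈ 605.484 ms.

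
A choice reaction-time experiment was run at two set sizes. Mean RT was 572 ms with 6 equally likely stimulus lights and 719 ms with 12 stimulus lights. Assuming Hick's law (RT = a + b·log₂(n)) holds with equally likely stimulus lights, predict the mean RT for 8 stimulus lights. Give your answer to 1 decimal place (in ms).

633.0 ms

Solve the two-equation system in a and b:
  b = (719 − 572) / (log₂ 12 − log₂ 6) = 147 / (3.5850 − 2.5850) = 147.000 ms/bit
  a = 572 − 147.000 × 2.5850 = 192.011 ms
Then RT(8) = 192.011 + 147.000 × log₂ 8 = 192.011 + 147.000 × 3 ≈ 633.011 ms.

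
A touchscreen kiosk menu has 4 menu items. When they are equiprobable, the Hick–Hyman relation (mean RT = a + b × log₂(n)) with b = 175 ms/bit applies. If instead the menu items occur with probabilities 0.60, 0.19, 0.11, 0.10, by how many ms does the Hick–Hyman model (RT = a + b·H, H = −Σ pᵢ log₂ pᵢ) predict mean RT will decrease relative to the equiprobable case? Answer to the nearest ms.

The RT saving is b·ΔH. Equiprobable H₀ = log₂(4) = 2.0000 bits; with the given probabilities H = 1.5799 bits.
b·(H₀ − H) = 175 × (2.0000 − 1.5799) = 73.52 ms.

74 ms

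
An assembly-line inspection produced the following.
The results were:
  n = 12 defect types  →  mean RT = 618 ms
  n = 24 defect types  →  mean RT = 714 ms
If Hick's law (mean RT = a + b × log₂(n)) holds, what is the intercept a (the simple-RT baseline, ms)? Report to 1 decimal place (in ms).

273.8 ms

Slope: b = (714 − 618) / (log₂ 24 − log₂ 12) = 96/1.0000 = 96.000 ms/bit.
Intercept: a = 618 − 96.000·log₂(12) = 273.844 ms.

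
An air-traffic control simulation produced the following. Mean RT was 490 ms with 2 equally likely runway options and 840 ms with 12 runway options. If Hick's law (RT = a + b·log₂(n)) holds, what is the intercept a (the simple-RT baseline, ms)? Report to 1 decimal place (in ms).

The slope on a log₂ axis is (840 − 490) / (3.5850 − 1) = 135.398 ms/bit.
a = RT₁ − b·log₂ n₁ = 490 − 135.398 × 1 = 354.602 ms.

354.6 ms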